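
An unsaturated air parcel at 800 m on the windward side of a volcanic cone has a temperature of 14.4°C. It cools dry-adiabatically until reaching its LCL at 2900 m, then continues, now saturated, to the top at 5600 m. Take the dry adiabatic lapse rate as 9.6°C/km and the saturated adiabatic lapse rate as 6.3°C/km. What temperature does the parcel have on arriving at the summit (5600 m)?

-22.77°C

800 → 2900 m (dry, 9.6°C/km): ΔT = -9.6 × 2.1 = -20.16°C → T = -5.76°C
2900 → 5600 m (saturated, 6.3°C/km): ΔT = -6.3 × 2.7 = -17.01°C → T = -22.77°C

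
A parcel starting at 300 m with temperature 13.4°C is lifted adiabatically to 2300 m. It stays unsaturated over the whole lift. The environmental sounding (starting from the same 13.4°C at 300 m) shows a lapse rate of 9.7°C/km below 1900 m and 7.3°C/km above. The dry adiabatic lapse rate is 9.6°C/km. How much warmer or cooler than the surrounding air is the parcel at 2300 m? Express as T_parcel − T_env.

Parcel:
  300 → 2300 m (dry, 9.6°C/km): ΔT = -9.6 × 2 = -19.2°C → T = -5.8°C
Environment:
  300 → 1900 m (environment, lower layer, 9.7°C/km): ΔT = -9.7 × 1.6 = -15.52°C → T = -2.12°C
  1900 → 2300 m (environment, upper layer, 7.3°C/km): ΔT = -7.3 × 0.4 = -2.92°C → T = -5.04°C
T_parcel − T_env = -5.8 − (-5.04) = -0.76°C

-0.76°C (parcel cooler than environment)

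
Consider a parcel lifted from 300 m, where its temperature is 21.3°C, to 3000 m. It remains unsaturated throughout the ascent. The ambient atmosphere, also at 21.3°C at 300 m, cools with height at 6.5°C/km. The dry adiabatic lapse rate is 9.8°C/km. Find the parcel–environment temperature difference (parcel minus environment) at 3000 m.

Parcel:
  300–3000 m, dry: Δz = 2.7 km ⇒ ΔT = -26.46°C; T = -5.16°C
Environment:
  300–3000 m, environment: Δz = 2.7 km ⇒ ΔT = -17.55°C; T = 3.75°C
T_parcel − T_env = -5.16 − 3.75 = -8.91°C

-8.91°C (parcel cooler than environment)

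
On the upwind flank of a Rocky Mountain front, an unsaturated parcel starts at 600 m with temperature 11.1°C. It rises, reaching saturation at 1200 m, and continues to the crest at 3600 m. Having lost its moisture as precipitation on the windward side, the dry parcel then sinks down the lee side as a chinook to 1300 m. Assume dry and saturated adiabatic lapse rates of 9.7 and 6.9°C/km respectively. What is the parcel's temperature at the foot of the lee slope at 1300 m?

11.03°C

600–1200 m, dry: Δz = 0.6 km ⇒ ΔT = -5.82°C; T = 5.28°C
1200–3600 m, saturated: Δz = 2.4 km ⇒ ΔT = -16.56°C; T = -11.28°C
3600–1300 m, dry descent: Δz = 2.3 km ⇒ ΔT = +22.31°C; T = 11.03°C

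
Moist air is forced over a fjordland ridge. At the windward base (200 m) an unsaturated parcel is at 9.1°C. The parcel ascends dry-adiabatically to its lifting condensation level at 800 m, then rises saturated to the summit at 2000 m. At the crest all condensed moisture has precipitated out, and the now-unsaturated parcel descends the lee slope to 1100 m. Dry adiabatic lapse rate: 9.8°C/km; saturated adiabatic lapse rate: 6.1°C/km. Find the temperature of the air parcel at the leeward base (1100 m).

4.72°C

200 → 800 m (dry, 9.8°C/km): ΔT = -9.8 × 0.6 = -5.88°C → T = 3.22°C
800 → 2000 m (saturated, 6.1°C/km): ΔT = -6.1 × 1.2 = -7.32°C → T = -4.1°C
2000 → 1100 m (dry descent, 9.8°C/km): ΔT = +9.8 × 0.9 = +8.82°C → T = 4.72°C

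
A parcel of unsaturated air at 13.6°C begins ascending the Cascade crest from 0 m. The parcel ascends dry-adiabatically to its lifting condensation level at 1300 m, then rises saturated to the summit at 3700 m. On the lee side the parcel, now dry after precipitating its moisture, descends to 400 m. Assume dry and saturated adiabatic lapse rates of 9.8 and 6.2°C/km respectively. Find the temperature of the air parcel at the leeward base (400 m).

18.32°C

From 0 m to 1300 m (dry): cools by 9.8 × 1.3 = 12.74°C, giving 0.86°C.
From 1300 m to 3700 m (saturated): cools by 6.2 × 2.4 = 14.88°C, giving -14.02°C.
From 3700 m to 400 m (dry descent): warms by 9.8 × 3.3 = 32.34°C, giving 18.32°C.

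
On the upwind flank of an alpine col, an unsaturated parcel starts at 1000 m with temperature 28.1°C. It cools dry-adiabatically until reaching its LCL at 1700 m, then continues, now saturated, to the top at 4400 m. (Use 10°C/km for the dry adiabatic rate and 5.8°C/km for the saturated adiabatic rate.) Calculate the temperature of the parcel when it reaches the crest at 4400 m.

5.44°C

1000–1700 m, dry: Δz = 0.7 km ⇒ ΔT = -7°C; T = 21.1°C
1700–4400 m, saturated: Δz = 2.7 km ⇒ ΔT = -15.66°C; T = 5.44°C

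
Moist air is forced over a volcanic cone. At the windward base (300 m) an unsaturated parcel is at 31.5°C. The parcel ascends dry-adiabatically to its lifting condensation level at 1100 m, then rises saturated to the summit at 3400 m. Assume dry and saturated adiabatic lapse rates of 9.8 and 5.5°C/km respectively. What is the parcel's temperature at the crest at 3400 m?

300 → 1100 m (dry, 9.8°C/km): ΔT = -9.8 × 0.8 = -7.84°C → T = 23.66°C
1100 → 3400 m (saturated, 5.5°C/km): ΔT = -5.5 × 2.3 = -12.65°C → T = 11.01°C

11.01°C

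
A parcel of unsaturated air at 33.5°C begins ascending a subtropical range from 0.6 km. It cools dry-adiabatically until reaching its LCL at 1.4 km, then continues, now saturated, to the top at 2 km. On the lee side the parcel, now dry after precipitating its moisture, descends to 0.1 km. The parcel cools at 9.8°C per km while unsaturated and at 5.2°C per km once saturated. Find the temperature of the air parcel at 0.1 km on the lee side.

41.16°C

600–1400 m, dry: Δz = 0.8 km ⇒ ΔT = -7.84°C; T = 25.66°C
1400–2000 m, saturated: Δz = 0.6 km ⇒ ΔT = -3.12°C; T = 22.54°C
2000–100 m, dry descent: Δz = 1.9 km ⇒ ΔT = +18.62°C; T = 41.16°C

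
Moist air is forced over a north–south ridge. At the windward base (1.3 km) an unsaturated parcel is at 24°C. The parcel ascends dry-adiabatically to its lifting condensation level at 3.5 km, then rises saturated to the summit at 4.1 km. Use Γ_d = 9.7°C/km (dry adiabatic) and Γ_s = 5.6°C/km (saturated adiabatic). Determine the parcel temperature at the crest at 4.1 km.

From 1300 m to 3500 m (dry): cools by 9.7 × 2.2 = 21.34°C, giving 2.66°C.
From 3500 m to 4100 m (saturated): cools by 5.6 × 0.6 = 3.36°C, giving -0.7°C.

-0.7°C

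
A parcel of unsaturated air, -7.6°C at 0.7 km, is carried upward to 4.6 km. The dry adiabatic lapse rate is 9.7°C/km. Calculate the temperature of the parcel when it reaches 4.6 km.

700–4600 m, dry adiabatic: Δz = 3.9 km ⇒ ΔT = -37.83°C; T = -45.43°C

-45.43°C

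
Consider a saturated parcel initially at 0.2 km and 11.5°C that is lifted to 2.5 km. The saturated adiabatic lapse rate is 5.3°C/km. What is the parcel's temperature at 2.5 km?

-0.69°C

200–2500 m, saturated adiabatic: Δz = 2.3 km ⇒ ΔT = -12.19°C; T = -0.69°C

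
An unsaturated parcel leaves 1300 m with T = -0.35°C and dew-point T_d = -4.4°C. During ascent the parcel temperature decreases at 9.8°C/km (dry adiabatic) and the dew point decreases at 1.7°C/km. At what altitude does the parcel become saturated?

1800 m

T and T_d converge at 9.8 − 1.7 = 8.1°C per km
Height above start = (-0.35 − (-4.4)) / 8.1 = 0.5 km
LCL altitude = 1300 m + 500 m = 1800 m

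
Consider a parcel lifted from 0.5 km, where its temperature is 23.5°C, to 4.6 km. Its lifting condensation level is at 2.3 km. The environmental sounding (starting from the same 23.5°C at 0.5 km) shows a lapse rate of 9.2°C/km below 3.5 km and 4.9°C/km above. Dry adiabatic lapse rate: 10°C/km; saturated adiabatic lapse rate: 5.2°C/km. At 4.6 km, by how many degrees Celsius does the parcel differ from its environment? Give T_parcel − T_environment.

+3.03°C (parcel warmer than environment)

Parcel:
  500–2300 m, dry: Δz = 1.8 km ⇒ ΔT = -18°C; T = 5.5°C
  2300–4600 m, saturated: Δz = 2.3 km ⇒ ΔT = -11.96°C; T = -6.46°C
Environment:
  500–3500 m, environment, lower layer: Δz = 3 km ⇒ ΔT = -27.6°C; T = -4.1°C
  3500–4600 m, environment, upper layer: Δz = 1.1 km ⇒ ΔT = -5.39°C; T = -9.49°C
T_parcel − T_env = -6.46 − (-9.49) = +3.03°C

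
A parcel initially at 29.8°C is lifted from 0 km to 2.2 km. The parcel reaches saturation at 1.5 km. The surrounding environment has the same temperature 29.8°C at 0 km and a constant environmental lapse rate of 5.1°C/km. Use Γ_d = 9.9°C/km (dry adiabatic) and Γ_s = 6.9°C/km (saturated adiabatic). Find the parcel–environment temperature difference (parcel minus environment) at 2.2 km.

-8.46°C (parcel cooler than environment)

Parcel:
  0–1500 m, dry: Δz = 1.5 km ⇒ ΔT = -14.85°C; T = 14.95°C
  1500–2200 m, saturated: Δz = 0.7 km ⇒ ΔT = -4.83°C; T = 10.12°C
Environment:
  0–2200 m, environment: Δz = 2.2 km ⇒ ΔT = -11.22°C; T = 18.58°C
T_parcel − T_env = 10.12 − 18.58 = -8.46°C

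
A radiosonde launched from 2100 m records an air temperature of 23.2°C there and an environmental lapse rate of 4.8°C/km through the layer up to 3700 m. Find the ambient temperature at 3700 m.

From 2100 m to 3700 m (environmental): cools by 4.8 × 1.6 = 7.68°C, giving 15.52°C.

15.52°C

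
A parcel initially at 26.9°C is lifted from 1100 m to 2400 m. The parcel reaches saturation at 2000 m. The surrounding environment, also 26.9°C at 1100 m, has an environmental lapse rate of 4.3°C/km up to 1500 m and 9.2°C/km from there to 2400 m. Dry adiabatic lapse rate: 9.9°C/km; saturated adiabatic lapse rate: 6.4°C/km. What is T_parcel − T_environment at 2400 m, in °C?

-1.47°C (parcel cooler than environment)

Parcel:
  1100–2000 m, dry: Δz = 0.9 km ⇒ ΔT = -8.91°C; T = 17.99°C
  2000–2400 m, saturated: Δz = 0.4 km ⇒ ΔT = -2.56°C; T = 15.43°C
Environment:
  1100–1500 m, environment, lower layer: Δz = 0.4 km ⇒ ΔT = -1.72°C; T = 25.18°C
  1500–2400 m, environment, upper layer: Δz = 0.9 km ⇒ ΔT = -8.28°C; T = 16.9°C
T_parcel − T_env = 15.43 − 16.9 = -1.47°C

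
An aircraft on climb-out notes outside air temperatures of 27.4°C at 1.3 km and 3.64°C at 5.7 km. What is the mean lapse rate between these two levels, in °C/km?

Γ = −ΔT/Δz = (27.4 − 3.64) / (5700 − 1300) m
  = 23.76°C / 4.4 km = 5.4°C/km

5.4°C/km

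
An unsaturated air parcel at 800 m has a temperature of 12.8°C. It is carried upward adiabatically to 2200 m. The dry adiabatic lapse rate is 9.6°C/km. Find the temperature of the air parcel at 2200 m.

-0.64°C

From 800 m to 2200 m (dry adiabatic): cools by 9.6 × 1.4 = 13.44°C, giving -0.64°C.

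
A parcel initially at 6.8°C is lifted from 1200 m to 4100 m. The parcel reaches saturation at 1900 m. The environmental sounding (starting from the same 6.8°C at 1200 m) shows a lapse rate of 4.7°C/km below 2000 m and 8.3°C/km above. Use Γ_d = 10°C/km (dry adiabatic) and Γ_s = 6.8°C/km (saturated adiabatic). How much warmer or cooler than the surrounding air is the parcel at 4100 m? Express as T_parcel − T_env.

-0.77°C (parcel cooler than environment)

Parcel:
  1200–1900 m, dry: Δz = 0.7 km ⇒ ΔT = -7°C; T = -0.2°C
  1900–4100 m, saturated: Δz = 2.2 km ⇒ ΔT = -14.96°C; T = -15.16°C
Environment:
  1200–2000 m, environment, lower layer: Δz = 0.8 km ⇒ ΔT = -3.76°C; T = 3.04°C
  2000–4100 m, environment, upper layer: Δz = 2.1 km ⇒ ΔT = -17.43°C; T = -14.39°C
T_parcel − T_env = -15.16 − (-14.39) = -0.77°C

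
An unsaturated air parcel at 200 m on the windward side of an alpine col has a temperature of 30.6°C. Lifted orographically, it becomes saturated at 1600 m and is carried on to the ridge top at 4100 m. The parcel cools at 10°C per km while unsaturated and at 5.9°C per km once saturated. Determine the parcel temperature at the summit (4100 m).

1.85°C

From 200 m to 1600 m (dry): cools by 10 × 1.4 = 14°C, giving 16.6°C.
From 1600 m to 4100 m (saturated): cools by 5.9 × 2.5 = 14.75°C, giving 1.85°C.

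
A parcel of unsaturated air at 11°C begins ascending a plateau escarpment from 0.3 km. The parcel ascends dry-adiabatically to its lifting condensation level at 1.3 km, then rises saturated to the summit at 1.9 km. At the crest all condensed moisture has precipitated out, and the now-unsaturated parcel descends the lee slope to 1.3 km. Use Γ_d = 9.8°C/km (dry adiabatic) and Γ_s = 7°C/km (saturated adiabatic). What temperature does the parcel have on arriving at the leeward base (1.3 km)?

From 300 m to 1300 m (dry): cools by 9.8 × 1 = 9.8°C, giving 1.2°C.
From 1300 m to 1900 m (saturated): cools by 7 × 0.6 = 4.2°C, giving -3°C.
From 1900 m to 1300 m (dry descent): warms by 9.8 × 0.6 = 5.88°C, giving 2.88°C.

2.88°C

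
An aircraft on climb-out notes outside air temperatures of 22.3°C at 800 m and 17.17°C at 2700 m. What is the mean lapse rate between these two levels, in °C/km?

Γ = −ΔT/Δz = (22.3 − 17.17) / (2700 − 800) m
  = 5.13°C / 1.9 km = 2.7°C/km

2.7°C/km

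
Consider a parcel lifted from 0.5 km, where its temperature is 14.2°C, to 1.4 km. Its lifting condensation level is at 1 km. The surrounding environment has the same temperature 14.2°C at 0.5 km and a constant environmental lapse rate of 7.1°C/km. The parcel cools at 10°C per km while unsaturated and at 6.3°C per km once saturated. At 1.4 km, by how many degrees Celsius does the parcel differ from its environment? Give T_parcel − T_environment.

Parcel:
  Dry to 1000 m: -10 × 0.5 km = -5°C, so T = 9.2°C.
  Saturated to 1400 m: -6.3 × 0.4 km = -2.52°C, so T = 6.68°C.
Environment:
  Environment to 1400 m: -7.1 × 0.9 km = -6.39°C, so T = 7.81°C.
T_parcel − T_env = 6.68 − 7.81 = -1.13°C

-1.13°C (parcel cooler than environment)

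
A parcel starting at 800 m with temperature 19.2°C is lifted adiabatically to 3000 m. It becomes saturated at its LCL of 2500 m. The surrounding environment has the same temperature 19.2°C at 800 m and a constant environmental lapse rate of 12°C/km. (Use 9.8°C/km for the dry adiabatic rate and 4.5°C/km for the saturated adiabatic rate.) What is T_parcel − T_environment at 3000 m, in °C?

Parcel:
  800 → 2500 m (dry, 9.8°C/km): ΔT = -9.8 × 1.7 = -16.66°C → T = 2.54°C
  2500 → 3000 m (saturated, 4.5°C/km): ΔT = -4.5 × 0.5 = -2.25°C → T = 0.29°C
Environment:
  800 → 3000 m (environment, 12°C/km): ΔT = -12 × 2.2 = -26.4°C → T = -7.2°C
T_parcel − T_env = 0.29 − (-7.2) = +7.49°C

+7.49°C (parcel warmer than environment)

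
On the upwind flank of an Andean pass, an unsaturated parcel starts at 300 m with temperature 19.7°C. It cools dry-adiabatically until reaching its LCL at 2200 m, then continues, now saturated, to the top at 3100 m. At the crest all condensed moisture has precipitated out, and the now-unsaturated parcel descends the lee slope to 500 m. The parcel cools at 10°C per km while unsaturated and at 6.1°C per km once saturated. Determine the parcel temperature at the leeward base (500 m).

Dry to 2200 m: -10 × 1.9 km = -19°C, so T = 0.7°C.
Saturated to 3100 m: -6.1 × 0.9 km = -5.49°C, so T = -4.79°C.
Dry descent to 500 m: +10 × 2.6 km = +26°C, so T = 21.21°C.

21.21°C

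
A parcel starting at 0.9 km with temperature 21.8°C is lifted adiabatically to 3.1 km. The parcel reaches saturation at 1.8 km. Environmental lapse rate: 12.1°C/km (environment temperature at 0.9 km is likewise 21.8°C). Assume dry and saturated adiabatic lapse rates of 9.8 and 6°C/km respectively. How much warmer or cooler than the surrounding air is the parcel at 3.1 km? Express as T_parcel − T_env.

Parcel:
  Dry to 1800 m: -9.8 × 0.9 km = -8.82°C, so T = 12.98°C.
  Saturated to 3100 m: -6 × 1.3 km = -7.8°C, so T = 5.18°C.
Environment:
  Environment to 3100 m: -12.1 × 2.2 km = -26.62°C, so T = -4.82°C.
T_parcel − T_env = 5.18 − (-4.82) = +10°C

+10°C (parcel warmer than environment)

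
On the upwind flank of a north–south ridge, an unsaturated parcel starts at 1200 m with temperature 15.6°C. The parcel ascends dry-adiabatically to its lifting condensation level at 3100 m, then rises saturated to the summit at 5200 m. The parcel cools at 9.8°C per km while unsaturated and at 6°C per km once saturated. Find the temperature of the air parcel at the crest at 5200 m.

-15.62°C

From 1200 m to 3100 m (dry): cools by 9.8 × 1.9 = 18.62°C, giving -3.02°C.
From 3100 m to 5200 m (saturated): cools by 6 × 2.1 = 12.6°C, giving -15.62°C.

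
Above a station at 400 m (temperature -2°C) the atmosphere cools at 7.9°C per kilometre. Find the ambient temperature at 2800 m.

-20.96°C

400 → 2800 m (environmental, 7.9°C/km): ΔT = -7.9 × 2.4 = -18.96°C → T = -20.96°C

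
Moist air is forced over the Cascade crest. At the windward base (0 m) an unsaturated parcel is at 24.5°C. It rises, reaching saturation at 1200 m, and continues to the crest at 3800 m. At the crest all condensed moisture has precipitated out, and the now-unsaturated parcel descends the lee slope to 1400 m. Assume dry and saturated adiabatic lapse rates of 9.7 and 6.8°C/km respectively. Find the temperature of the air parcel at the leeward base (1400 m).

18.46°C

From 0 m to 1200 m (dry): cools by 9.7 × 1.2 = 11.64°C, giving 12.86°C.
From 1200 m to 3800 m (saturated): cools by 6.8 × 2.6 = 17.68°C, giving -4.82°C.
From 3800 m to 1400 m (dry descent): warms by 9.7 × 2.4 = 23.28°C, giving 18.46°C.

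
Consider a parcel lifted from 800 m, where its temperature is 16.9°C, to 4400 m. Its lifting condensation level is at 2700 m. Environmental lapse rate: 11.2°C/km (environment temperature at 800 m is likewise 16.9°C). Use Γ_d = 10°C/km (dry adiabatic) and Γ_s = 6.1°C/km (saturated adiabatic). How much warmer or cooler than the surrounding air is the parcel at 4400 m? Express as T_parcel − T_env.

+10.95°C (parcel warmer than environment)

Parcel:
  800–2700 m, dry: Δz = 1.9 km ⇒ ΔT = -19°C; T = -2.1°C
  2700–4400 m, saturated: Δz = 1.7 km ⇒ ΔT = -10.37°C; T = -12.47°C
Environment:
  800–4400 m, environment: Δz = 3.6 km ⇒ ΔT = -40.32°C; T = -23.42°C
T_parcel − T_env = -12.47 − (-23.42) = +10.95°C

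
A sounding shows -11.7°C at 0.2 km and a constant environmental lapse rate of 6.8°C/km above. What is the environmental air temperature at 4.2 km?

-38.9°C

200–4200 m, environmental: Δz = 4 km ⇒ ΔT = -27.2°C; T = -38.9°C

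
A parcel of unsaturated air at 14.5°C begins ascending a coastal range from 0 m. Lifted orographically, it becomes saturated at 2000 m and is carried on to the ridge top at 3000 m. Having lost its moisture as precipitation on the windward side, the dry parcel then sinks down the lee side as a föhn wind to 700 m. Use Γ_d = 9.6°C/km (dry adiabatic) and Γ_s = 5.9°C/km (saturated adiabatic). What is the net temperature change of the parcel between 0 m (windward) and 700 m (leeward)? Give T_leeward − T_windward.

-3.02°C

Dry to 2000 m: -9.6 × 2 km = -19.2°C, so T = -4.7°C.
Saturated to 3000 m: -5.9 × 1 km = -5.9°C, so T = -10.6°C.
Dry descent to 700 m: +9.6 × 2.3 km = +22.08°C, so T = 11.48°C.
Net change vs windward start: 11.48 − 14.5 = -3.02°C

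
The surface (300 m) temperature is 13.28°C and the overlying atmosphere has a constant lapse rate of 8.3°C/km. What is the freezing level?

Height above start = (13.28 − 0) / 8.3 = 1.6 km
Altitude = 300 m + 1600 m = 1900 m

1900 m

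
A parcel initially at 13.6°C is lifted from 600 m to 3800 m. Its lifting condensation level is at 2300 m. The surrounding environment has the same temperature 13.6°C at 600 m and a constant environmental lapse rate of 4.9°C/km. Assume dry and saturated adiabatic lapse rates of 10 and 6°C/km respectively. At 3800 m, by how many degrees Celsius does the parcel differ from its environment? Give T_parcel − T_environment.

-10.32°C (parcel cooler than environment)

Parcel:
  600–2300 m, dry: Δz = 1.7 km ⇒ ΔT = -17°C; T = -3.4°C
  2300–3800 m, saturated: Δz = 1.5 km ⇒ ΔT = -9°C; T = -12.4°C
Environment:
  600–3800 m, environment: Δz = 3.2 km ⇒ ΔT = -15.68°C; T = -2.08°C
T_parcel − T_env = -12.4 − (-2.08) = -10.32°C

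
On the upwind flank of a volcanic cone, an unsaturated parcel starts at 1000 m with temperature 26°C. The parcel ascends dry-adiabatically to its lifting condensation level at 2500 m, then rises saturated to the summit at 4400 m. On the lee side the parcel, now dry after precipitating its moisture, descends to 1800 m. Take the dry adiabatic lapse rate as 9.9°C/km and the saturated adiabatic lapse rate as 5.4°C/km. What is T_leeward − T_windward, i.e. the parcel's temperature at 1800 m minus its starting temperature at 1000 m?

1000 → 2500 m (dry, 9.9°C/km): ΔT = -9.9 × 1.5 = -14.85°C → T = 11.15°C
2500 → 4400 m (saturated, 5.4°C/km): ΔT = -5.4 × 1.9 = -10.26°C → T = 0.89°C
4400 → 1800 m (dry descent, 9.9°C/km): ΔT = +9.9 × 2.6 = +25.74°C → T = 26.63°C
Net change vs windward start: 26.63 − 26 = +0.63°C

+0.63°C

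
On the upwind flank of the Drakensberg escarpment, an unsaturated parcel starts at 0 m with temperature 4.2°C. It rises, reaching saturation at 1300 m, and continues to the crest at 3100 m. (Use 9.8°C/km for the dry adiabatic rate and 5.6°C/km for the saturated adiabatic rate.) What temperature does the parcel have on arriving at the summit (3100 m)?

-18.62°C

Dry to 1300 m: -9.8 × 1.3 km = -12.74°C, so T = -8.54°C.
Saturated to 3100 m: -5.6 × 1.8 km = -10.08°C, so T = -18.62°C.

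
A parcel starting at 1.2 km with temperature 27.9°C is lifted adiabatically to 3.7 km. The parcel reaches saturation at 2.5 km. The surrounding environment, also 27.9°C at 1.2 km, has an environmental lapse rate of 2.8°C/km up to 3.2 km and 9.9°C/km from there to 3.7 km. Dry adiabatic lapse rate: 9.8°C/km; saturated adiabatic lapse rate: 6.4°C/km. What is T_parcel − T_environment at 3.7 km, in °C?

-9.87°C (parcel cooler than environment)

Parcel:
  1200 → 2500 m (dry, 9.8°C/km): ΔT = -9.8 × 1.3 = -12.74°C → T = 15.16°C
  2500 → 3700 m (saturated, 6.4°C/km): ΔT = -6.4 × 1.2 = -7.68°C → T = 7.48°C
Environment:
  1200 → 3200 m (environment, lower layer, 2.8°C/km): ΔT = -2.8 × 2 = -5.6°C → T = 22.3°C
  3200 → 3700 m (environment, upper layer, 9.9°C/km): ΔT = -9.9 × 0.5 = -4.95°C → T = 17.35°C
T_parcel − T_env = 7.48 − 17.35 = -9.87°C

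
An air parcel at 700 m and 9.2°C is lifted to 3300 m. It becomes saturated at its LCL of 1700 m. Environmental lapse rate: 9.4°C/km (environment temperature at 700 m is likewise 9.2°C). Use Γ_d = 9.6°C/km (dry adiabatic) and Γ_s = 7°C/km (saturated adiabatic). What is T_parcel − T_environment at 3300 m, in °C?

Parcel:
  From 700 m to 1700 m (dry): cools by 9.6 × 1 = 9.6°C, giving -0.4°C.
  From 1700 m to 3300 m (saturated): cools by 7 × 1.6 = 11.2°C, giving -11.6°C.
Environment:
  From 700 m to 3300 m (environment): cools by 9.4 × 2.6 = 24.44°C, giving -15.24°C.
T_parcel − T_env = -11.6 − (-15.24) = +3.64°C

+3.64°C (parcel warmer than environment)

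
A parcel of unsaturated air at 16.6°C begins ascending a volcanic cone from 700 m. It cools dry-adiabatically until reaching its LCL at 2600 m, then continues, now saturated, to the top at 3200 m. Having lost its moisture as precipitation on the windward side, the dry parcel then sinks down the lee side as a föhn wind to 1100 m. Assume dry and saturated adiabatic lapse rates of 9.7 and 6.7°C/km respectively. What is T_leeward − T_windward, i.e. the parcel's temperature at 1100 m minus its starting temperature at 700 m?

700–2600 m, dry: Δz = 1.9 km ⇒ ΔT = -18.43°C; T = -1.83°C
2600–3200 m, saturated: Δz = 0.6 km ⇒ ΔT = -4.02°C; T = -5.85°C
3200–1100 m, dry descent: Δz = 2.1 km ⇒ ΔT = +20.37°C; T = 14.52°C
Net change vs windward start: 14.52 − 16.6 = -2.08°C

-2.08°C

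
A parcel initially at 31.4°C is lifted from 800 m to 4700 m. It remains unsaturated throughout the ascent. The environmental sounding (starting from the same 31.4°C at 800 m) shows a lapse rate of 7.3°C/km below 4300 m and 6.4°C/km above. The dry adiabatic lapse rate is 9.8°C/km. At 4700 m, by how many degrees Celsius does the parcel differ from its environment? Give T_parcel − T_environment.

Parcel:
  800 → 4700 m (dry, 9.8°C/km): ΔT = -9.8 × 3.9 = -38.22°C → T = -6.82°C
Environment:
  800 → 4300 m (environment, lower layer, 7.3°C/km): ΔT = -7.3 × 3.5 = -25.55°C → T = 5.85°C
  4300 → 4700 m (environment, upper layer, 6.4°C/km): ΔT = -6.4 × 0.4 = -2.56°C → T = 3.29°C
T_parcel − T_env = -6.82 − 3.29 = -10.11°C

-10.11°C (parcel cooler than environment)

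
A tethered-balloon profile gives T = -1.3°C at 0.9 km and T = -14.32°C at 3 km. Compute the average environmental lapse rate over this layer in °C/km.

Γ = −ΔT/Δz = (-1.3 − (-14.32)) / (3000 − 900) m
  = 13.02°C / 2.1 km = 6.2°C/km

6.2°C/km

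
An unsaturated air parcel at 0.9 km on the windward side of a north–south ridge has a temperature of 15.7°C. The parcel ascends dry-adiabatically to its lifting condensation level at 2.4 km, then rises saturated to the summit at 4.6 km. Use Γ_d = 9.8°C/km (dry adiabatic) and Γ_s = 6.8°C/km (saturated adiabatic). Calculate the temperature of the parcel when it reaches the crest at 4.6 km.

From 900 m to 2400 m (dry): cools by 9.8 × 1.5 = 14.7°C, giving 1°C.
From 2400 m to 4600 m (saturated): cools by 6.8 × 2.2 = 14.96°C, giving -13.96°C.

-13.96°C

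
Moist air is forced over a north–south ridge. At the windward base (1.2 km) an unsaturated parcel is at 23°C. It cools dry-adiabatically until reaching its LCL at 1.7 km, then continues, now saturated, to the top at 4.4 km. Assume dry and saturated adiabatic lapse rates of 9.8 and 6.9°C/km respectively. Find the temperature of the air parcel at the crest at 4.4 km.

Dry to 1700 m: -9.8 × 0.5 km = -4.9°C, so T = 18.1°C.
Saturated to 4400 m: -6.9 × 2.7 km = -18.63°C, so T = -0.53°C.

-0.53°C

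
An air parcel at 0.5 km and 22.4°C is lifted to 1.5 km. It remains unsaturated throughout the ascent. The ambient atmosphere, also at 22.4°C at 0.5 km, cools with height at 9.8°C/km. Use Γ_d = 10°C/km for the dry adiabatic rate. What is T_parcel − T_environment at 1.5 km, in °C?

Parcel:
  500 → 1500 m (dry, 10°C/km): ΔT = -10 × 1 = -10°C → T = 12.4°C
Environment:
  500 → 1500 m (environment, 9.8°C/km): ΔT = -9.8 × 1 = -9.8°C → T = 12.6°C
T_parcel − T_env = 12.4 − 12.6 = -0.2°C

-0.2°C (parcel cooler than environment)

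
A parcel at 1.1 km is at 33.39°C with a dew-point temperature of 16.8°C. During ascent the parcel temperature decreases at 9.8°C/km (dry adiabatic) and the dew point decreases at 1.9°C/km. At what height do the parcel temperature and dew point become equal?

T and T_d converge at 9.8 − 1.9 = 7.9°C per km
Height above start = (33.39 − 16.8) / 7.9 = 2.1 km
LCL altitude = 1100 m + 2100 m = 3200 m

3.2 km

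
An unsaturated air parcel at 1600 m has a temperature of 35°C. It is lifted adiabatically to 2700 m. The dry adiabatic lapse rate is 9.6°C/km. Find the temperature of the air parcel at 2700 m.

24.44°C

From 1600 m to 2700 m (dry adiabatic): cools by 9.6 × 1.1 = 10.56°C, giving 24.44°C.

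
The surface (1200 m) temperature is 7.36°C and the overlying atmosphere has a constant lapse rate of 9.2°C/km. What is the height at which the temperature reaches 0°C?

Height above start = (7.36 − 0) / 9.2 = 0.8 km
Altitude = 1200 m + 800 m = 2000 m

2000 m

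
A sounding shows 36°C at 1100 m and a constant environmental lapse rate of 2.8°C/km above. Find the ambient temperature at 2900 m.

30.96°C

Environmental to 2900 m: -2.8 × 1.8 km = -5.04°C, so T = 30.96°C.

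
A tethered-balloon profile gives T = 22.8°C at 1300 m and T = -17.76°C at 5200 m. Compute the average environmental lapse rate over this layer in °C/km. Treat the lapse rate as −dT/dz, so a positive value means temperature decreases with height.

Γ = −ΔT/Δz = (22.8 − (-17.76)) / (5200 − 1300) m
  = 40.56°C / 3.9 km = 10.4°C/km

10.4°C/km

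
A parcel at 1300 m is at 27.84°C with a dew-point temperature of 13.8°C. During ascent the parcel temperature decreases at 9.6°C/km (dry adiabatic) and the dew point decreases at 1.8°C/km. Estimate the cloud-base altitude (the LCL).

T and T_d converge at 9.6 − 1.8 = 7.8°C per km
Height above start = (27.84 − 13.8) / 7.8 = 1.8 km
LCL altitude = 1300 m + 1800 m = 3100 m

3100 m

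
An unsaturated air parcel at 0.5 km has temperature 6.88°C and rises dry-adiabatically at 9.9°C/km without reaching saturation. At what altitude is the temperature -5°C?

Height above start = (6.88 − (-5)) / 9.9 = 1.2 km
Altitude = 500 m + 1200 m = 1700 m

1.7 km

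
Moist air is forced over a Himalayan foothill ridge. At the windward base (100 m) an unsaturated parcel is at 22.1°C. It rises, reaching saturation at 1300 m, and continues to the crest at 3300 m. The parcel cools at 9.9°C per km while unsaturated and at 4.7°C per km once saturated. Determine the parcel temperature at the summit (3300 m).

0.82°C

Dry to 1300 m: -9.9 × 1.2 km = -11.88°C, so T = 10.22°C.
Saturated to 3300 m: -4.7 × 2 km = -9.4°C, so T = 0.82°C.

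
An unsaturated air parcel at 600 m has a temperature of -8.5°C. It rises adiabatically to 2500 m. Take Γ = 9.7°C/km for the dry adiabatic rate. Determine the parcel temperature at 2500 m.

600–2500 m, dry adiabatic: Δz = 1.9 km ⇒ ΔT = -18.43°C; T = -26.93°C

-26.93°C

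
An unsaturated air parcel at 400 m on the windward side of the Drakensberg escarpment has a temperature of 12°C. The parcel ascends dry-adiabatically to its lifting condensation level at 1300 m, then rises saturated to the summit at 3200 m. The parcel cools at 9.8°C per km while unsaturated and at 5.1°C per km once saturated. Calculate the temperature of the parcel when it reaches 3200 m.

-6.51°C

400–1300 m, dry: Δz = 0.9 km ⇒ ΔT = -8.82°C; T = 3.18°C
1300–3200 m, saturated: Δz = 1.9 km ⇒ ΔT = -9.69°C; T = -6.51°C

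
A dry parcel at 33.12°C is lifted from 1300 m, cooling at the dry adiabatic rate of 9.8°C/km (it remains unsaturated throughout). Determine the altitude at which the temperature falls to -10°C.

Height above start = (33.12 − (-10)) / 9.8 = 4.4 km
Altitude = 1300 m + 4400 m = 5700 m

5700 m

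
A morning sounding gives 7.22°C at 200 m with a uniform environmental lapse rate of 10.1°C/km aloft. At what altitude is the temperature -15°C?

Height above start = (7.22 − (-15)) / 10.1 = 2.2 km
Altitude = 200 m + 2200 m = 2400 m

2400 m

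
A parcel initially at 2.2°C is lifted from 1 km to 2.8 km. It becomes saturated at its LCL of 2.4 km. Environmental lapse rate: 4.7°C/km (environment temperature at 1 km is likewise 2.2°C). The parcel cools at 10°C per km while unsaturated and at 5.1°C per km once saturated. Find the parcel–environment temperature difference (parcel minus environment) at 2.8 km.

-7.58°C (parcel cooler than environment)

Parcel:
  From 1000 m to 2400 m (dry): cools by 10 × 1.4 = 14°C, giving -11.8°C.
  From 2400 m to 2800 m (saturated): cools by 5.1 × 0.4 = 2.04°C, giving -13.84°C.
Environment:
  From 1000 m to 2800 m (environment): cools by 4.7 × 1.8 = 8.46°C, giving -6.26°C.
T_parcel − T_env = -13.84 − (-6.26) = -7.58°C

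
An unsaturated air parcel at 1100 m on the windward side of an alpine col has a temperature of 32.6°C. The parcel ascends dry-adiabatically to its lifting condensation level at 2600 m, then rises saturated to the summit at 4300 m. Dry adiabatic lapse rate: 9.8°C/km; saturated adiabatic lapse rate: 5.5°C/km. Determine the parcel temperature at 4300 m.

8.55°C

1100 → 2600 m (dry, 9.8°C/km): ΔT = -9.8 × 1.5 = -14.7°C → T = 17.9°C
2600 → 4300 m (saturated, 5.5°C/km): ΔT = -5.5 × 1.7 = -9.35°C → T = 8.55°C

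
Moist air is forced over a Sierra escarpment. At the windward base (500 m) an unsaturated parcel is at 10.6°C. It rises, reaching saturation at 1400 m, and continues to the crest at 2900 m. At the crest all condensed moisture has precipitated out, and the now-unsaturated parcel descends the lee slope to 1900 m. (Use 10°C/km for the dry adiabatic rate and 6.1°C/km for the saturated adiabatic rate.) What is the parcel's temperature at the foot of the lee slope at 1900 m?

500–1400 m, dry: Δz = 0.9 km ⇒ ΔT = -9°C; T = 1.6°C
1400–2900 m, saturated: Δz = 1.5 km ⇒ ΔT = -9.15°C; T = -7.55°C
2900–1900 m, dry descent: Δz = 1 km ⇒ ΔT = +10°C; T = 2.45°C

2.45°C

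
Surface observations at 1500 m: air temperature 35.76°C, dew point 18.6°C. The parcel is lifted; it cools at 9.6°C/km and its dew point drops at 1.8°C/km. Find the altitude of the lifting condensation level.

3700 m

T and T_d converge at 9.6 − 1.8 = 7.8°C per km
Height above start = (35.76 − 18.6) / 7.8 = 2.2 km
LCL altitude = 1500 m + 2200 m = 3700 m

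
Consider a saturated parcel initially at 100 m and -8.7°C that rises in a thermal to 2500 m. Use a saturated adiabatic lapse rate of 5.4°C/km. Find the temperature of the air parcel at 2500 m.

-21.66°C

100 → 2500 m (saturated adiabatic, 5.4°C/km): ΔT = -5.4 × 2.4 = -12.96°C → T = -21.66°C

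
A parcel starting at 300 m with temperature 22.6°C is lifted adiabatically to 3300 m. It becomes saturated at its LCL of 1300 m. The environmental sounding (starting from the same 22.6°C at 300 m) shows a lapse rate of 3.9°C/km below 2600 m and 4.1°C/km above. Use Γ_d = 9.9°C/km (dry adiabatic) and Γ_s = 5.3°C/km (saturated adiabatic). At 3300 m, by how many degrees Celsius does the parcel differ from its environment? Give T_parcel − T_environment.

Parcel:
  From 300 m to 1300 m (dry): cools by 9.9 × 1 = 9.9°C, giving 12.7°C.
  From 1300 m to 3300 m (saturated): cools by 5.3 × 2 = 10.6°C, giving 2.1°C.
Environment:
  From 300 m to 2600 m (environment, lower layer): cools by 3.9 × 2.3 = 8.97°C, giving 13.63°C.
  From 2600 m to 3300 m (environment, upper layer): cools by 4.1 × 0.7 = 2.87°C, giving 10.76°C.
T_parcel − T_env = 2.1 − 10.76 = -8.66°C

-8.66°C (parcel cooler than environment)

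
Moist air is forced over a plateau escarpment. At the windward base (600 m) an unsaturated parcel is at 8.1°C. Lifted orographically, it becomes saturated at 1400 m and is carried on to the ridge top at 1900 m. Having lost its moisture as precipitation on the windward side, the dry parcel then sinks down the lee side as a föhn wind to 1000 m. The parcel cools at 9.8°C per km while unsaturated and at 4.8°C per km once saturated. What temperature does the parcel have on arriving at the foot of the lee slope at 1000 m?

From 600 m to 1400 m (dry): cools by 9.8 × 0.8 = 7.84°C, giving 0.26°C.
From 1400 m to 1900 m (saturated): cools by 4.8 × 0.5 = 2.4°C, giving -2.14°C.
From 1900 m to 1000 m (dry descent): warms by 9.8 × 0.9 = 8.82°C, giving 6.68°C.

6.68°C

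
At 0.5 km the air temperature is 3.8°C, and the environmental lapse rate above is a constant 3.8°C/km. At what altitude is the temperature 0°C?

1.5 km

Height above start = (3.8 − 0) / 3.8 = 1 km
Altitude = 500 m + 1000 m = 1500 m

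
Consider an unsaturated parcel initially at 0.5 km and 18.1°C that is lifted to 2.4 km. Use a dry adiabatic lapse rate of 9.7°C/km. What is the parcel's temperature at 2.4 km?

-0.33°C

From 500 m to 2400 m (dry adiabatic): cools by 9.7 × 1.9 = 18.43°C, giving -0.33°C.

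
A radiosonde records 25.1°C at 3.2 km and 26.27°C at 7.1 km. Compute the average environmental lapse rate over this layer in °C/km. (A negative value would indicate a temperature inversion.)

-0.3°C/km

Γ = −ΔT/Δz = (25.1 − 26.27) / (7100 − 3200) m
  = -1.17°C / 3.9 km = -0.3°C/km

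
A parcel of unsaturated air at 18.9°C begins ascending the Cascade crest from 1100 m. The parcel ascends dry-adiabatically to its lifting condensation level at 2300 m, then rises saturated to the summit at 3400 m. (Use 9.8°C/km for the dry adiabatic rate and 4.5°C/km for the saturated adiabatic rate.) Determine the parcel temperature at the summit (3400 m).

From 1100 m to 2300 m (dry): cools by 9.8 × 1.2 = 11.76°C, giving 7.14°C.
From 2300 m to 3400 m (saturated): cools by 4.5 × 1.1 = 4.95°C, giving 2.19°C.

2.19°C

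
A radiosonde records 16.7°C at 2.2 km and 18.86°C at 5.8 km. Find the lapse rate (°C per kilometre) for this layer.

-0.6°C/km

Γ = −ΔT/Δz = (16.7 − 18.86) / (5800 − 2200) m
  = -2.16°C / 3.6 km = -0.6°C/km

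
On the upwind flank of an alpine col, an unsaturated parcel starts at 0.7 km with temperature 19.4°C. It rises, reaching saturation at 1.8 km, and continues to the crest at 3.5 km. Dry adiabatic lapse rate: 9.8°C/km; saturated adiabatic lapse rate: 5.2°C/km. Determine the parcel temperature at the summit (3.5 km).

-0.22°C

700 → 1800 m (dry, 9.8°C/km): ΔT = -9.8 × 1.1 = -10.78°C → T = 8.62°C
1800 → 3500 m (saturated, 5.2°C/km): ΔT = -5.2 × 1.7 = -8.84°C → T = -0.22°C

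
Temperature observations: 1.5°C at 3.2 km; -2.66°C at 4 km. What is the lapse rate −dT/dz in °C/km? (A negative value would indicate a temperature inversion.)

Γ = −ΔT/Δz = (1.5 − (-2.66)) / (4000 − 3200) m
  = 4.16°C / 0.8 km = 5.2°C/km

5.2°C/km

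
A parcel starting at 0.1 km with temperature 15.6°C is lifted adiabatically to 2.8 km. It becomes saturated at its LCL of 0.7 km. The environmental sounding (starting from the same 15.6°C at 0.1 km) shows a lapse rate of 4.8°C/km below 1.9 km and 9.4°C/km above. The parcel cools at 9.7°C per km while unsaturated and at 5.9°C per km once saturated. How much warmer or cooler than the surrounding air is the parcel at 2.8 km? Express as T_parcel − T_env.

Parcel:
  Dry to 700 m: -9.7 × 0.6 km = -5.82°C, so T = 9.78°C.
  Saturated to 2800 m: -5.9 × 2.1 km = -12.39°C, so T = -2.61°C.
Environment:
  Environment, lower layer to 1900 m: -4.8 × 1.8 km = -8.64°C, so T = 6.96°C.
  Environment, upper layer to 2800 m: -9.4 × 0.9 km = -8.46°C, so T = -1.5°C.
T_parcel − T_env = -2.61 − (-1.5) = -1.11°C

-1.11°C (parcel cooler than environment)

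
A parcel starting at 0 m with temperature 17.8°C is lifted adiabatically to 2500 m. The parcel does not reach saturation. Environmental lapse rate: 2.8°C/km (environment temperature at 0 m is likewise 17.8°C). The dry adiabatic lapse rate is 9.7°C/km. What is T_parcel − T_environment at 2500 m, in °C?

Parcel:
  0–2500 m, dry: Δz = 2.5 km ⇒ ΔT = -24.25°C; T = -6.45°C
Environment:
  0–2500 m, environment: Δz = 2.5 km ⇒ ΔT = -7°C; T = 10.8°C
T_parcel − T_env = -6.45 − 10.8 = -17.25°C

-17.25°C (parcel cooler than environment)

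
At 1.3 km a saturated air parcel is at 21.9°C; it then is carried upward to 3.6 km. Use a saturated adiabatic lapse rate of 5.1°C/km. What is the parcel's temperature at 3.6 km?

Saturated adiabatic to 3600 m: -5.1 × 2.3 km = -11.73°C, so T = 10.17°C.

10.17°C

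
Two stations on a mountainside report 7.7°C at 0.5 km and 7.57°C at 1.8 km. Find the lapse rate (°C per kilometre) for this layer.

0.1°C/km

Γ = −ΔT/Δz = (7.7 − 7.57) / (1800 − 500) m
  = 0.13°C / 1.3 km = 0.1°C/km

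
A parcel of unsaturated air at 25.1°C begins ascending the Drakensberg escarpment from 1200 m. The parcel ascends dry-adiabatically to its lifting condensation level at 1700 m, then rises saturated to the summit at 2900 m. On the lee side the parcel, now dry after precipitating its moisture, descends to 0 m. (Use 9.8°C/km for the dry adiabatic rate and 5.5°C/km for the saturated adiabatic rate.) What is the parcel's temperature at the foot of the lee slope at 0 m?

42.02°C

1200–1700 m, dry: Δz = 0.5 km ⇒ ΔT = -4.9°C; T = 20.2°C
1700–2900 m, saturated: Δz = 1.2 km ⇒ ΔT = -6.6°C; T = 13.6°C
2900–0 m, dry descent: Δz = 2.9 km ⇒ ΔT = +28.42°C; T = 42.02°C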